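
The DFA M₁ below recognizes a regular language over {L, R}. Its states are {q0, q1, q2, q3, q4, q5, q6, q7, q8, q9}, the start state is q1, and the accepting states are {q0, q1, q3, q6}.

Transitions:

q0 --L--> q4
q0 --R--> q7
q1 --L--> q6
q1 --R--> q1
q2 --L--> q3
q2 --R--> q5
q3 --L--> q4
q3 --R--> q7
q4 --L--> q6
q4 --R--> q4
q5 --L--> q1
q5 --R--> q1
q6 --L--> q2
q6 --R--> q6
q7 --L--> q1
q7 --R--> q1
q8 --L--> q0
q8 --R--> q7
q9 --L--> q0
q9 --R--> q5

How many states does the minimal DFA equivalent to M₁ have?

First remove the unreachable states {q0,q8,q9}; 7 states remain.
Initial partition by acceptance: {q1,q3,q6} | {q2,q4,q5,q7}.
Refine {q1,q3,q6} on symbol L: members go to different blocks, giving {q3,q6} and {q1}.
Split {q3,q6} by δ(·,R) → {q3} and {q6}.
On input L, block {q2,q4,q5,q7} splits into {q5,q7} and {q2} and {q4}.
No further refinement is possible. Final partition (6 blocks): {q3} | {q5,q7} | {q1} | {q6} | {q2} | {q4}.

6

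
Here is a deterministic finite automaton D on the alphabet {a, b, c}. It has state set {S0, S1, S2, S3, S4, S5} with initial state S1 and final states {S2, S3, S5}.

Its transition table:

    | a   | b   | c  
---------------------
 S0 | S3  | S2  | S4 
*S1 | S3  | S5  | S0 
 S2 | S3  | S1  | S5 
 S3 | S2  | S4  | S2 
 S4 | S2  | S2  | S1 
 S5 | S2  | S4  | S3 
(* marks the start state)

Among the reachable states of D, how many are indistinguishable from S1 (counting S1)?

3

Every state is reachable, so we keep all 6.
P0 = {S2,S3,S5} | {S0,S1,S4}.
Stable partition: {S2,S3,S5} | {S0,S1,S4} — 2 equivalence classes.
The equivalence class containing S1 is {S0,S1,S4}, of size 3.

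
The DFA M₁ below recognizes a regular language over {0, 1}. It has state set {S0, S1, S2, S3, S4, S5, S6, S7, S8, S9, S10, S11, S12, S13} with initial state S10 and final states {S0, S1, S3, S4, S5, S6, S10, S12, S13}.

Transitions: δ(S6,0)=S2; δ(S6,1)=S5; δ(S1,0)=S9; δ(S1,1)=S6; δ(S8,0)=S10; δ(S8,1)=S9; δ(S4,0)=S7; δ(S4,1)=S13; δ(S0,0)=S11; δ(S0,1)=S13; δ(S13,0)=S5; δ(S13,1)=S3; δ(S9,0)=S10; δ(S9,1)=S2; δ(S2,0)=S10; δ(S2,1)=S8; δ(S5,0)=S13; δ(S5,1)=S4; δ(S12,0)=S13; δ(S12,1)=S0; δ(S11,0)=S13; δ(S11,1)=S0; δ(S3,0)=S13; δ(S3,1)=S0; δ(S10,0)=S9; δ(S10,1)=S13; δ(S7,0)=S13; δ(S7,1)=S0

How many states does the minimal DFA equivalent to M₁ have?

States {S1,S6,S12} cannot be reached from the start state, so discard them.
Start with accepting vs non-accepting: {S0,S3,S4,S5,S10,S13} | {S2,S7,S8,S9,S11}.
On input 0, block {S0,S3,S4,S5,S10,S13} splits into {S0,S4,S10} and {S3,S5,S13}.
On input 0, block {S2,S7,S8,S9,S11} splits into {S2,S8,S9} and {S7,S11}.
On input 0, block {S0,S4,S10} splits into {S0,S4} and {S10}.
Refine {S3,S5,S13} on symbol 1: members go to different blocks, giving {S3,S5} and {S13}.
No further refinement is possible. Final partition (6 blocks): {S0,S4} | {S2,S8,S9} | {S3,S5} | {S7,S11} | {S10} | {S13}.

6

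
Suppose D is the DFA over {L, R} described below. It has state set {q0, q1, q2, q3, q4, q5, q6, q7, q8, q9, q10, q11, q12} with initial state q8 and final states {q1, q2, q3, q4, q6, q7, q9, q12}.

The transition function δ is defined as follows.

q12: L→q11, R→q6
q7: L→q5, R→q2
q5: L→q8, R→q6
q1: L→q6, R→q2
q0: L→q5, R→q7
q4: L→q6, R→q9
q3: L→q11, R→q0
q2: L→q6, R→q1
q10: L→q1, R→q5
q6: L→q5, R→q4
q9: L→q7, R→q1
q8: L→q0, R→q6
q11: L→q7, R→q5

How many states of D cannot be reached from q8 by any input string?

4

No path from q8 leads to q3, q10, q11, q12; the other 9 states are all reachable.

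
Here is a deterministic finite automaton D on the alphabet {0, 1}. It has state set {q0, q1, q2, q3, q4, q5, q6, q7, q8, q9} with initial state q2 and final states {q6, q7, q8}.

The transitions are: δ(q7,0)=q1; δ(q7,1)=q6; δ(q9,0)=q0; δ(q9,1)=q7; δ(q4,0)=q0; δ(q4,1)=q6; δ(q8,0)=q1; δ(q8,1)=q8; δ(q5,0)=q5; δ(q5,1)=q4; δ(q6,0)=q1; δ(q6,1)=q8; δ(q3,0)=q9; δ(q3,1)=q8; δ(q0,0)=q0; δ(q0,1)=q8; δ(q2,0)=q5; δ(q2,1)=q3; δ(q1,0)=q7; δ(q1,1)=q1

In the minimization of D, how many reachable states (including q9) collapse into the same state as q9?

4

Every state is reachable, so we keep all 10.
Initial partition by acceptance: {q6,q7,q8} | {q0,q1,q2,q3,q4,q5,q9}.
Refine {q0,q1,q2,q3,q4,q5,q9} on symbol 0: members go to different blocks, giving {q0,q2,q3,q4,q5,q9} and {q1}.
Refine {q0,q2,q3,q4,q5,q9} on symbol 1: members go to different blocks, giving {q0,q3,q4,q9} and {q2,q5}.
The partition is now stable with 4 blocks: {q6,q7,q8} | {q0,q3,q4,q9} | {q1} | {q2,q5}.
The equivalence class containing q9 is {q0,q3,q4,q9}, of size 4.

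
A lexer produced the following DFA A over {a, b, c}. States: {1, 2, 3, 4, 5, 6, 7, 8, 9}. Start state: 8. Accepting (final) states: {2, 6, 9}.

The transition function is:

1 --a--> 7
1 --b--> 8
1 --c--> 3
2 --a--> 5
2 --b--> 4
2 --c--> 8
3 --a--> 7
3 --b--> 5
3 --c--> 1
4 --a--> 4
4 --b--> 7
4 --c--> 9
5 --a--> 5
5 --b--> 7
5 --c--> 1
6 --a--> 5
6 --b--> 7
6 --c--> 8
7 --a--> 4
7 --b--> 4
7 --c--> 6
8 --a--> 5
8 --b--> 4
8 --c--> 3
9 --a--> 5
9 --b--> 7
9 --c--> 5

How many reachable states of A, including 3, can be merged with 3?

2

Reachable states from the start: {1,3,4,5,6,7,8,9}. Unreachable: {2} — drop them.
P0 = {6,9} | {1,3,4,5,7,8}.
On input c, block {1,3,4,5,7,8} splits into {1,3,5,8} and {4,7}.
Refine {1,3,5,8} on symbol a: members go to different blocks, giving {1,3} and {5,8}.
Stable partition: {6,9} | {1,3} | {4,7} | {5,8} — 4 equivalence classes.
State 3 belongs to the block {1,3}, which has 2 states.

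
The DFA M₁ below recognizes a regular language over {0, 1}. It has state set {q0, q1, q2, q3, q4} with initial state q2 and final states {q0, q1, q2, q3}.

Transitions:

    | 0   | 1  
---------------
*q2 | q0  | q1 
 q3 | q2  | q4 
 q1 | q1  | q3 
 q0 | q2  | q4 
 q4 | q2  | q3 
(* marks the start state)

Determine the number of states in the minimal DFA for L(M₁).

Initial partition by acceptance: {q0,q1,q2,q3} | {q4}.
On input 1, block {q0,q1,q2,q3} splits into {q0,q3} and {q1,q2}.
On input 0, block {q1,q2} splits into {q1} and {q2}.
No further refinement is possible. Final partition (4 blocks): {q0,q3} | {q4} | {q1} | {q2}.

4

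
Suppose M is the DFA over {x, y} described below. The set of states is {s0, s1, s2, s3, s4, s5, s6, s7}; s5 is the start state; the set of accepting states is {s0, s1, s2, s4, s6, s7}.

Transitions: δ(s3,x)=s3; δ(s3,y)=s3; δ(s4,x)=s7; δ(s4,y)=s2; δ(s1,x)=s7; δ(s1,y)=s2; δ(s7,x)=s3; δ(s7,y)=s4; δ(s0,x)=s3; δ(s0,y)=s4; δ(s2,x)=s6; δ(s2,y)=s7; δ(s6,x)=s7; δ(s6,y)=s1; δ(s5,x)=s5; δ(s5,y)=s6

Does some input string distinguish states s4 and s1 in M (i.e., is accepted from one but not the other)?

First remove the unreachable states {s0}; 7 states remain.
P0 = {s1,s2,s4,s6,s7} | {s3,s5}.
Split {s1,s2,s4,s6,s7} by δ(·,x) → {s1,s2,s4,s6} and {s7}.
On input x, block {s1,s2,s4,s6} splits into {s1,s4,s6} and {s2}.
On input y, block {s1,s4,s6} splits into {s1,s4} and {s6}.
On input y, block {s3,s5} splits into {s3} and {s5}.
No further refinement is possible. Final partition (6 blocks): {s1,s4} | {s3} | {s7} | {s2} | {s6} | {s5}.
s4 and s1 lie in the same block of the stable partition, so they are equivalent — no string distinguishes them.

No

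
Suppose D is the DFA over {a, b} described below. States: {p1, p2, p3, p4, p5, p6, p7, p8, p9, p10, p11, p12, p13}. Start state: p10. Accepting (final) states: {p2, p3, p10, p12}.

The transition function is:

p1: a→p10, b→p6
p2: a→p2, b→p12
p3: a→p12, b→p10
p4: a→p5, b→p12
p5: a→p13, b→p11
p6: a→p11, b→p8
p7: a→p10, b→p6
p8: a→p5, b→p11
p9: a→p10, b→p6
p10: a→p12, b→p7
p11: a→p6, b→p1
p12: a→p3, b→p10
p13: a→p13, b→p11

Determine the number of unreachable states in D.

No path from p10 leads to p2, p4, p9; the other 10 states are all reachable.

3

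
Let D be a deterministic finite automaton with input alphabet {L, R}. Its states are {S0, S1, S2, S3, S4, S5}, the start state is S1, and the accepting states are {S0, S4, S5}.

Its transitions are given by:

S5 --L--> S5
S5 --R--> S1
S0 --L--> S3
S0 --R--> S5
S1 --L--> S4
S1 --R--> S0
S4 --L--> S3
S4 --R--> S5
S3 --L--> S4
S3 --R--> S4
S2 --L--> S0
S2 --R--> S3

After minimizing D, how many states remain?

Reachable states from the start: {S0,S1,S3,S4,S5}. Unreachable: {S2} — drop them.
Initial partition by acceptance: {S0,S4,S5} | {S1,S3}.
Refine {S0,S4,S5} on symbol L: members go to different blocks, giving {S0,S4} and {S5}.
No further refinement is possible. Final partition (3 blocks): {S0,S4} | {S1,S3} | {S5}.

3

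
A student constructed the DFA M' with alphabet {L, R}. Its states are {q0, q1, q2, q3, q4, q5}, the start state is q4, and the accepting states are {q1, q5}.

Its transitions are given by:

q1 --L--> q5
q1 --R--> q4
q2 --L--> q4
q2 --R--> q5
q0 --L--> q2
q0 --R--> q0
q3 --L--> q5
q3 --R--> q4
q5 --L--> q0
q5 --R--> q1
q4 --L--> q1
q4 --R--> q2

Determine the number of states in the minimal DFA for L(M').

States {q3} cannot be reached from the start state, so discard them.
Start with accepting vs non-accepting: {q1,q5} | {q0,q2,q4}.
On input L, block {q1,q5} splits into {q1} and {q5}.
On input L, block {q0,q2,q4} splits into {q0,q2} and {q4}.
Refine {q0,q2} on symbol L: members go to different blocks, giving {q0} and {q2}.
Stable partition: {q1} | {q0} | {q5} | {q4} | {q2} — 5 equivalence classes.

5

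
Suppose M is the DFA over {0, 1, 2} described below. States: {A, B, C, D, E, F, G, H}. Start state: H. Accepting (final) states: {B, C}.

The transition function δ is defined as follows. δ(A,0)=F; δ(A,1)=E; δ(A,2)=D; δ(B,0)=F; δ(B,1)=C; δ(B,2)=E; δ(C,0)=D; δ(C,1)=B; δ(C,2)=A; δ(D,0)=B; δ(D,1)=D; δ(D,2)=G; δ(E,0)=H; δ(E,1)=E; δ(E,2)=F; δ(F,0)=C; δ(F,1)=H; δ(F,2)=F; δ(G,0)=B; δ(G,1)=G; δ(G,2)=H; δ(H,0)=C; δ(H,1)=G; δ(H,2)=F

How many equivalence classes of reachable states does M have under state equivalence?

Initial partition by acceptance: {B,C} | {A,D,E,F,G,H}.
On input 0, block {A,D,E,F,G,H} splits into {D,F,G,H} and {A,E}.
Stable partition: {B,C} | {D,F,G,H} | {A,E} — 3 equivalence classes.

3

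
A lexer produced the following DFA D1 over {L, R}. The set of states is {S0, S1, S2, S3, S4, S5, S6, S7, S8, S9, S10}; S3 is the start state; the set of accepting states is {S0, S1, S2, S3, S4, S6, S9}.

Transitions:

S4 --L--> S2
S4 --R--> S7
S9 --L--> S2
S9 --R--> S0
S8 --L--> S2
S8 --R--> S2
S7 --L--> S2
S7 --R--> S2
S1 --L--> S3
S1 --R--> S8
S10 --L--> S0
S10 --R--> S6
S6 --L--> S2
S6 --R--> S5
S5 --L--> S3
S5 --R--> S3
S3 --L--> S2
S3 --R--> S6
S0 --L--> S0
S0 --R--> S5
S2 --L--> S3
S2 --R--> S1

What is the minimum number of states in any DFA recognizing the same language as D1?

First remove the unreachable states {S0,S4,S7,S9,S10}; 6 states remain.
P0 = {S1,S2,S3,S6} | {S5,S8}.
Split {S1,S2,S3,S6} by δ(·,R) → {S1,S6} and {S2,S3}.
The partition is now stable with 3 blocks: {S1,S6} | {S5,S8} | {S2,S3}.

3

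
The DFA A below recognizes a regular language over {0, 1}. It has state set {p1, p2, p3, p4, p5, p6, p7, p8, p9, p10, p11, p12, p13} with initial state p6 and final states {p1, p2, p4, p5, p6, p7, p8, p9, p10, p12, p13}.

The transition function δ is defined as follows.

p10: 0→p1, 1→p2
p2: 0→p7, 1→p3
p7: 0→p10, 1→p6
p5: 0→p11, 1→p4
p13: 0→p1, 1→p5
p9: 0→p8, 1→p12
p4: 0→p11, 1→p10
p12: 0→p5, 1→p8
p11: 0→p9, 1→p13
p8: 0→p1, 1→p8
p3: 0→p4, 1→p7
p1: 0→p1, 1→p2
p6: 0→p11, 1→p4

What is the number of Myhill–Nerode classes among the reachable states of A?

10

All states are reachable from the start state.
P0 = {p1,p2,p4,p5,p6,p7,p8,p9,p10,p12,p13} | {p3,p11}.
Split {p1,p2,p4,p5,p6,p7,p8,p9,p10,p12,p13} by δ(·,0) → {p1,p2,p7,p8,p9,p10,p12,p13} and {p4,p5,p6}.
Refine {p1,p2,p7,p8,p9,p10,p12,p13} on symbol 0: members go to different blocks, giving {p1,p2,p7,p8,p9,p10,p13} and {p12}.
Split {p1,p2,p7,p8,p9,p10,p13} by δ(·,1) → {p1,p8,p10} and {p7,p13} and {p2} and {p9}.
On input 1, block {p1,p8,p10} splits into {p1,p10} and {p8}.
Refine {p3,p11} on symbol 0: members go to different blocks, giving {p3} and {p11}.
Split {p4,p5,p6} by δ(·,1) → {p5,p6} and {p4}.
No further refinement is possible. Final partition (10 blocks): {p1,p10} | {p3} | {p5,p6} | {p12} | {p7,p13} | {p2} | {p9} | {p8} | {p11} | {p4}.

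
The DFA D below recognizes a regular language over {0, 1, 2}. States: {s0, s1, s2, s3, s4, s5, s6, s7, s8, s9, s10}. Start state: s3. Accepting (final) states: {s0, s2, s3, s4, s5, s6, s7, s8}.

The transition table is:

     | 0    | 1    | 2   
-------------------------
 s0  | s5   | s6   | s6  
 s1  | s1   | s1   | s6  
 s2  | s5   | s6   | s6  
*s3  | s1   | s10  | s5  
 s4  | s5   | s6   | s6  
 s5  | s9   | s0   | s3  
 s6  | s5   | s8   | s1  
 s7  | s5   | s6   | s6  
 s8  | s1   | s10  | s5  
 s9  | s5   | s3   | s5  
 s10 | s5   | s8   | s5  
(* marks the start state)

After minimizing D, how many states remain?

6

States {s2,s4,s7} cannot be reached from the start state, so discard them.
P0 = {s0,s3,s5,s6,s8} | {s1,s9,s10}.
Split {s0,s3,s5,s6,s8} by δ(·,0) → {s3,s5,s8} and {s0,s6}.
Split {s3,s5,s8} by δ(·,1) → {s3,s8} and {s5}.
On input 0, block {s1,s9,s10} splits into {s9,s10} and {s1}.
Split {s0,s6} by δ(·,1) → {s0} and {s6}.
The partition is now stable with 6 blocks: {s3,s8} | {s9,s10} | {s0} | {s5} | {s1} | {s6}.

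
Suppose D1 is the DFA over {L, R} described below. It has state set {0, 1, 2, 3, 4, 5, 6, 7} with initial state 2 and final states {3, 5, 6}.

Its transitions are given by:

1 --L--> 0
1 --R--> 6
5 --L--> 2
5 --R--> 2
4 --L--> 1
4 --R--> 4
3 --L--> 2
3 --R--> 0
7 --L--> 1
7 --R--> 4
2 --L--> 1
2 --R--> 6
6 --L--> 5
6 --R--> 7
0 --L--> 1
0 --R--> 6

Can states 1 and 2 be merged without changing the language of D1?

States {3} cannot be reached from the start state, so discard them.
Start with accepting vs non-accepting: {5,6} | {0,1,2,4,7}.
Refine {5,6} on symbol L: members go to different blocks, giving {5} and {6}.
Refine {0,1,2,4,7} on symbol R: members go to different blocks, giving {0,1,2} and {4,7}.
No further refinement is possible. Final partition (4 blocks): {5} | {0,1,2} | {6} | {4,7}.
1 and 2 lie in the same block of the stable partition, so they are equivalent — no string distinguishes them.

Yes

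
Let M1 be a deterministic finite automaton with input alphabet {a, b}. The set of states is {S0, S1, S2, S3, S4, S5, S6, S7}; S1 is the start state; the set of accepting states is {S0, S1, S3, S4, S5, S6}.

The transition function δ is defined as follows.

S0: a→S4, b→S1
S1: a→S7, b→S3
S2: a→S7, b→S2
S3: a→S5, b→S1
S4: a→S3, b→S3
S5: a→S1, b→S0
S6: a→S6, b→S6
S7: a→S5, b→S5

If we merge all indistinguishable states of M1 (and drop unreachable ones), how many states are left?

Reachable states from the start: {S0,S1,S3,S4,S5,S7}. Unreachable: {S2,S6} — drop them.
P0 = {S0,S1,S3,S4,S5} | {S7}.
On input a, block {S0,S1,S3,S4,S5} splits into {S0,S3,S4,S5} and {S1}.
Refine {S0,S3,S4,S5} on symbol a: members go to different blocks, giving {S0,S3,S4} and {S5}.
Refine {S0,S3,S4} on symbol a: members go to different blocks, giving {S0,S4} and {S3}.
Split {S0,S4} by δ(·,a) → {S0} and {S4}.
Stable partition: {S0} | {S7} | {S1} | {S5} | {S3} | {S4} — 6 equivalence classes.

6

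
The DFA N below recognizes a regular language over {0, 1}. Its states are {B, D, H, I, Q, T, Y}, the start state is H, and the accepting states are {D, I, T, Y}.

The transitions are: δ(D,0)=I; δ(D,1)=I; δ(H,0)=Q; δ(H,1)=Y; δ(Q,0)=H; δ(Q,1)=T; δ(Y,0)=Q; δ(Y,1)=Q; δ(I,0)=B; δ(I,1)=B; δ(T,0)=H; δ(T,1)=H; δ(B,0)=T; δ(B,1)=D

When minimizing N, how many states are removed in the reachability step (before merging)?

3

Starting at H and following transitions, the reachable set is {H, Q, T, Y}. That leaves B, D, I unreachable — 3 in total.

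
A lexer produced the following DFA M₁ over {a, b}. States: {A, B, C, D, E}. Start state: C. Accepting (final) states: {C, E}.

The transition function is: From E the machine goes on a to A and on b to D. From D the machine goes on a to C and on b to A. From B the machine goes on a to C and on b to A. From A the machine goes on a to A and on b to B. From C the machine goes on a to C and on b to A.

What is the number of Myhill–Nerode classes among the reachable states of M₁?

First remove the unreachable states {D,E}; 3 states remain.
P0 = {C} | {A,B}.
Refine {A,B} on symbol a: members go to different blocks, giving {A} and {B}.
The partition is now stable with 3 blocks: {C} | {A} | {B}.

3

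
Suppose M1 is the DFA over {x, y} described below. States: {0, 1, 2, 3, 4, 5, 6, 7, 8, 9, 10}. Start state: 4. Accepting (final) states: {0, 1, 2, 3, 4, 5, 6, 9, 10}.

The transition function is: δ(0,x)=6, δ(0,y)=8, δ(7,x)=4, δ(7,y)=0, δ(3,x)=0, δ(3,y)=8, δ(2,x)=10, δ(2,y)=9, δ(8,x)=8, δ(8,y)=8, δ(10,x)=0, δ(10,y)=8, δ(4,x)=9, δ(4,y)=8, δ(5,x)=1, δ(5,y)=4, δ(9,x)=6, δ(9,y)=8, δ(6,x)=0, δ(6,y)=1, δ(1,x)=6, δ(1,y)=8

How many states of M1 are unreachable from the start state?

5

BFS from 4 reaches {0, 1, 4, 6, 8, 9}; the 5 state(s) 2, 3, 5, 7, 10 are never visited.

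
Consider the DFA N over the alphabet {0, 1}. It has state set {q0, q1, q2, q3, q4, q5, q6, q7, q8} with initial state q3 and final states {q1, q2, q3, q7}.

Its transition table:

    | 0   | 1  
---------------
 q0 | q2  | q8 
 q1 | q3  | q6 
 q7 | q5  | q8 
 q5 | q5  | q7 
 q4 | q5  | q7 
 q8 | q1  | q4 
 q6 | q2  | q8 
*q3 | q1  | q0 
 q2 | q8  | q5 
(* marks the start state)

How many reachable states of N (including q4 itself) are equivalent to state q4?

Every state is reachable, so we keep all 9.
Initial partition by acceptance: {q1,q2,q3,q7} | {q0,q4,q5,q6,q8}.
Split {q1,q2,q3,q7} by δ(·,0) → {q1,q3} and {q2,q7}.
Refine {q0,q4,q5,q6,q8} on symbol 0: members go to different blocks, giving {q0,q6} and {q4,q5} and {q8}.
Split {q2,q7} by δ(·,0) → {q2} and {q7}.
The partition is now stable with 6 blocks: {q1,q3} | {q0,q6} | {q2} | {q4,q5} | {q8} | {q7}.
State q4 belongs to the block {q4,q5}, which has 2 states.

2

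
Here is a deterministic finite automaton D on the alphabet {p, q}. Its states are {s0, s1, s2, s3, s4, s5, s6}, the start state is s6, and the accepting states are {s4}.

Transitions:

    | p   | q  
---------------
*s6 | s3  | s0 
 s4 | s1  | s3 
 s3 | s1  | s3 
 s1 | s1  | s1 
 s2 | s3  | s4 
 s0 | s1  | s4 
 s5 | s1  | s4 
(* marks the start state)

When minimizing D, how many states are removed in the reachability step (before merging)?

No path from s6 leads to s2, s5; the other 5 states are all reachable.

2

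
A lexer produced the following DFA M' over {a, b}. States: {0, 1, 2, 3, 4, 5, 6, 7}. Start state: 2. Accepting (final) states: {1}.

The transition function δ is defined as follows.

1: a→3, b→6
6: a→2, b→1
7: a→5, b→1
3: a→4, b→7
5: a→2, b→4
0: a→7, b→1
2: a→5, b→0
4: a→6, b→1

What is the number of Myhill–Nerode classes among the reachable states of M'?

Initial partition by acceptance: {1} | {0,2,3,4,5,6,7}.
Split {0,2,3,4,5,6,7} by δ(·,b) → {0,4,6,7} and {2,3,5}.
Split {0,4,6,7} by δ(·,a) → {0,4} and {6,7}.
Split {2,3,5} by δ(·,a) → {2,5} and {3}.
Stable partition: {1} | {0,4} | {2,5} | {6,7} | {3} — 5 equivalence classes.

5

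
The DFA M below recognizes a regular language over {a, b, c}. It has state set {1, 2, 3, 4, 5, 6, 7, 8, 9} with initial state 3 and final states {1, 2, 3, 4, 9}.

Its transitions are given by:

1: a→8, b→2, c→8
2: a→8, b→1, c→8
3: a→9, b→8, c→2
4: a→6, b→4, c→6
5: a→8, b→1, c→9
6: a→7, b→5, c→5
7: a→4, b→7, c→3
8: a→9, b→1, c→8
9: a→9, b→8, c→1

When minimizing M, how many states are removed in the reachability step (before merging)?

BFS from 3 reaches {1, 2, 3, 8, 9}; the 4 state(s) 4, 5, 6, 7 are never visited.

4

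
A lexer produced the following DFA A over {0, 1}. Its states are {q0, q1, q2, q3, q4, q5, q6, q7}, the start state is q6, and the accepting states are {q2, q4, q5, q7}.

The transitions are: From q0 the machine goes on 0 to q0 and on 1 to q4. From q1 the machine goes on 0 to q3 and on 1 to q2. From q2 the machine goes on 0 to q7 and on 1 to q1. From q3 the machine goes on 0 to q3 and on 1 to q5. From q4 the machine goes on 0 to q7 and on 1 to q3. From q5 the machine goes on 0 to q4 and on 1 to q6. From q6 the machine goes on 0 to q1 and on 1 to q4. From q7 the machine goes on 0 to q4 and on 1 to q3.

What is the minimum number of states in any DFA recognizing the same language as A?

2

First remove the unreachable states {q0}; 7 states remain.
Start with accepting vs non-accepting: {q2,q4,q5,q7} | {q1,q3,q6}.
Stable partition: {q2,q4,q5,q7} | {q1,q3,q6} — 2 equivalence classes.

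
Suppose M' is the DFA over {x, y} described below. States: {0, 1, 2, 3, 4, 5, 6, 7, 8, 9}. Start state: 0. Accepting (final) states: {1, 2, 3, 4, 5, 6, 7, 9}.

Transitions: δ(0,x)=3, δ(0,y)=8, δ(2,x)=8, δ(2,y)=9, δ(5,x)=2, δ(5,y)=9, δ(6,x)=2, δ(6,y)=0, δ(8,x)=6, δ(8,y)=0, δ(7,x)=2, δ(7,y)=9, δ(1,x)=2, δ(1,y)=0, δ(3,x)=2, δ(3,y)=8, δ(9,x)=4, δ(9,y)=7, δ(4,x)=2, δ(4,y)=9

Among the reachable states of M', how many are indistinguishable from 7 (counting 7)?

Reachable states from the start: {0,2,3,4,6,7,8,9}. Unreachable: {1,5} — drop them.
Start with accepting vs non-accepting: {2,3,4,6,7,9} | {0,8}.
On input x, block {2,3,4,6,7,9} splits into {3,4,6,7,9} and {2}.
Split {3,4,6,7,9} by δ(·,x) → {3,4,6,7} and {9}.
Refine {3,4,6,7} on symbol y: members go to different blocks, giving {3,6} and {4,7}.
The partition is now stable with 5 blocks: {3,6} | {0,8} | {2} | {9} | {4,7}.
The equivalence class containing 7 is {4,7}, of size 2.

2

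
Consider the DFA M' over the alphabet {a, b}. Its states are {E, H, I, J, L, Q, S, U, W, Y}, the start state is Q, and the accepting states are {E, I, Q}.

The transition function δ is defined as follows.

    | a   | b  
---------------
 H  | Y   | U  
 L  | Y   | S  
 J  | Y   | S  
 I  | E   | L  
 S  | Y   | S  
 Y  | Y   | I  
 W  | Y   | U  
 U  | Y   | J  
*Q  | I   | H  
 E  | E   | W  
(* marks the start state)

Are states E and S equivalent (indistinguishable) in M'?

No

All states are reachable from the start state.
P0 = {E,I,Q} | {H,J,L,S,U,W,Y}.
Split {H,J,L,S,U,W,Y} by δ(·,b) → {H,J,L,S,U,W} and {Y}.
No further refinement is possible. Final partition (3 blocks): {E,I,Q} | {H,J,L,S,U,W} | {Y}.
E and S end up in different blocks, so they are distinguishable. For instance, the string 'ε' is accepted from only E.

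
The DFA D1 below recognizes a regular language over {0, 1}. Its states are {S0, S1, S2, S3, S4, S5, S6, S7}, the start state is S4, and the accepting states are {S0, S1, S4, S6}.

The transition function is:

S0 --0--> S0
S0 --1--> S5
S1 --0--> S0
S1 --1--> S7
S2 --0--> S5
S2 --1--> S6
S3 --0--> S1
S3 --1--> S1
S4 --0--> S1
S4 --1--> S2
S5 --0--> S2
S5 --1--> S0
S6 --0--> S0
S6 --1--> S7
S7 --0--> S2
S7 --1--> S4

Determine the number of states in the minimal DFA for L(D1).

2

First remove the unreachable states {S3}; 7 states remain.
Initial partition by acceptance: {S0,S1,S4,S6} | {S2,S5,S7}.
No further refinement is possible. Final partition (2 blocks): {S0,S1,S4,S6} | {S2,S5,S7}.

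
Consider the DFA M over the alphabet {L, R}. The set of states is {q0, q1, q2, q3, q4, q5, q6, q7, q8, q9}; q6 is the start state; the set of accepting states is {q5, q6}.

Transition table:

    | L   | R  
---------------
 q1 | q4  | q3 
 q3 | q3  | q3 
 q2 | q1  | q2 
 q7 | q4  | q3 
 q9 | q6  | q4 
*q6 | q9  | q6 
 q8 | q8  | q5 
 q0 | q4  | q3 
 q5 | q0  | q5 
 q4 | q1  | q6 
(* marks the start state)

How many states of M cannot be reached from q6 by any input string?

5

BFS from q6 reaches {q1, q3, q4, q6, q9}; the 5 state(s) q0, q2, q5, q7, q8 are never visited.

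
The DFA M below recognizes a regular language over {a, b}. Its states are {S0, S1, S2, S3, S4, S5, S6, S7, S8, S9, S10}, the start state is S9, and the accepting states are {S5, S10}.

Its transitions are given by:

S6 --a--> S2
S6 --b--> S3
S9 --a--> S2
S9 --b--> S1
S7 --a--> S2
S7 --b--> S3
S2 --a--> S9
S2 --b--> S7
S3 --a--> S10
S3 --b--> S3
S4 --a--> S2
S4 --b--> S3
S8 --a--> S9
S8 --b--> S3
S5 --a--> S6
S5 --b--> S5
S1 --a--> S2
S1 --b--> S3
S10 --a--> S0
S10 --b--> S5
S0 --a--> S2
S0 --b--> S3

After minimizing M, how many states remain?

4

First remove the unreachable states {S4,S8}; 9 states remain.
Initial partition by acceptance: {S5,S10} | {S0,S1,S2,S3,S6,S7,S9}.
Refine {S0,S1,S2,S3,S6,S7,S9} on symbol a: members go to different blocks, giving {S0,S1,S2,S6,S7,S9} and {S3}.
Refine {S0,S1,S2,S6,S7,S9} on symbol b: members go to different blocks, giving {S0,S1,S6,S7} and {S2,S9}.
Stable partition: {S5,S10} | {S0,S1,S6,S7} | {S3} | {S2,S9} — 4 equivalence classes.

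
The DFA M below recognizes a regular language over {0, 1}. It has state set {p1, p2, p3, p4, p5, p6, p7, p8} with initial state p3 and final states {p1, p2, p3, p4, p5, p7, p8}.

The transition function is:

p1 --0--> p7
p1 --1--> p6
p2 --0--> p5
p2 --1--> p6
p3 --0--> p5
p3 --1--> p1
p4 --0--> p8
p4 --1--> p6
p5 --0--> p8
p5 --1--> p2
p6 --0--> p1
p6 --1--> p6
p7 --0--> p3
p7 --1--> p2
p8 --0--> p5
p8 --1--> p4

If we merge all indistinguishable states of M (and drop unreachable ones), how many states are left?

Start with accepting vs non-accepting: {p1,p2,p3,p4,p5,p7,p8} | {p6}.
Refine {p1,p2,p3,p4,p5,p7,p8} on symbol 1: members go to different blocks, giving {p3,p5,p7,p8} and {p1,p2,p4}.
No further refinement is possible. Final partition (3 blocks): {p3,p5,p7,p8} | {p6} | {p1,p2,p4}.

3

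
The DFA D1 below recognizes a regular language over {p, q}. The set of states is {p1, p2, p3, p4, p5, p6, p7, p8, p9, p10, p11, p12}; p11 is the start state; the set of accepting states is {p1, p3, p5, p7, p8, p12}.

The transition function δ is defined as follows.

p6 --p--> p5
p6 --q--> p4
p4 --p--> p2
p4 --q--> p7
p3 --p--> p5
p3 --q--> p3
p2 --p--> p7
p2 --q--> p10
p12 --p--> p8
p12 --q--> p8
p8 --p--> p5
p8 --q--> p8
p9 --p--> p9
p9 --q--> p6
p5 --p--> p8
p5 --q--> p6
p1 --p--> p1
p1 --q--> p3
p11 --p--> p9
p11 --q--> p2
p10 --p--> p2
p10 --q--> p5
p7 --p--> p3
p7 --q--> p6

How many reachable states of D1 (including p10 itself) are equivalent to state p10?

First remove the unreachable states {p1,p12}; 10 states remain.
Initial partition by acceptance: {p3,p5,p7,p8} | {p2,p4,p6,p9,p10,p11}.
On input q, block {p3,p5,p7,p8} splits into {p3,p8} and {p5,p7}.
Split {p2,p4,p6,p9,p10,p11} by δ(·,p) → {p4,p9,p10,p11} and {p2,p6}.
Refine {p4,p9,p10,p11} on symbol p: members go to different blocks, giving {p4,p10} and {p9,p11}.
No further refinement is possible. Final partition (5 blocks): {p3,p8} | {p4,p10} | {p5,p7} | {p2,p6} | {p9,p11}.
The equivalence class containing p10 is {p4,p10}, of size 2.

2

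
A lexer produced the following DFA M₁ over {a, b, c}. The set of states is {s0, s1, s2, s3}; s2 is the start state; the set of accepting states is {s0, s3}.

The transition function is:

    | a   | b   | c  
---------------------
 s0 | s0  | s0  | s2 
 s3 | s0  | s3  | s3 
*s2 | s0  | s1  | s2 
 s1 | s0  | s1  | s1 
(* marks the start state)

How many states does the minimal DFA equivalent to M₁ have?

Reachable states from the start: {s0,s1,s2}. Unreachable: {s3} — drop them.
Start with accepting vs non-accepting: {s0} | {s1,s2}.
Stable partition: {s0} | {s1,s2} — 2 equivalence classes.

2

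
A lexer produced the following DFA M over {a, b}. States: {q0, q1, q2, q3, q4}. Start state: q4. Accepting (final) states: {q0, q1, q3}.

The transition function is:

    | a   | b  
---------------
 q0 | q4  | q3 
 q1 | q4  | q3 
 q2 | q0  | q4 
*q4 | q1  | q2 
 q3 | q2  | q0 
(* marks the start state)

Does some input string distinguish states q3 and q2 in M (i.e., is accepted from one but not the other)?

Every state is reachable, so we keep all 5.
P0 = {q0,q1,q3} | {q2,q4}.
No further refinement is possible. Final partition (2 blocks): {q0,q1,q3} | {q2,q4}.
q3 and q2 end up in different blocks, so they are distinguishable. For instance, the string 'ε' is accepted from only q3.

Yes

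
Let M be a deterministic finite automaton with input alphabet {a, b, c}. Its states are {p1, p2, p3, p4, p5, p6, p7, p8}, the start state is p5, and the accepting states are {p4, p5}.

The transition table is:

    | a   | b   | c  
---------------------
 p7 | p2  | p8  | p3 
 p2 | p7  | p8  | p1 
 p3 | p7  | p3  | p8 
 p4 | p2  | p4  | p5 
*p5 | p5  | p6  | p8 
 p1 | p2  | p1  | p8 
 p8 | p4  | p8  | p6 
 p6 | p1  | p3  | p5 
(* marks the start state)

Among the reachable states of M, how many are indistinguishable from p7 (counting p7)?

All states are reachable from the start state.
Start with accepting vs non-accepting: {p4,p5} | {p1,p2,p3,p6,p7,p8}.
On input a, block {p4,p5} splits into {p4} and {p5}.
Split {p1,p2,p3,p6,p7,p8} by δ(·,a) → {p1,p2,p3,p6,p7} and {p8}.
Refine {p1,p2,p3,p6,p7} on symbol b: members go to different blocks, giving {p1,p3,p6} and {p2,p7}.
Split {p1,p3,p6} by δ(·,a) → {p1,p3} and {p6}.
Stable partition: {p4} | {p1,p3} | {p5} | {p8} | {p2,p7} | {p6} — 6 equivalence classes.
State p7 belongs to the block {p2,p7}, which has 2 states.

2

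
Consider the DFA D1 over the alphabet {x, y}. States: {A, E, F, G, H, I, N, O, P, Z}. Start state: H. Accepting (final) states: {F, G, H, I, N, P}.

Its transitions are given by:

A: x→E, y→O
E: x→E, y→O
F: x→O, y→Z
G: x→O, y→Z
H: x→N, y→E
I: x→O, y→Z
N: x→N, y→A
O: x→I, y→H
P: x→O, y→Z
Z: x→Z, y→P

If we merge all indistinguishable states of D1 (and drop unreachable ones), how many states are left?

First remove the unreachable states {F,G}; 8 states remain.
Start with accepting vs non-accepting: {H,I,N,P} | {A,E,O,Z}.
Refine {H,I,N,P} on symbol x: members go to different blocks, giving {I,P} and {H,N}.
Refine {A,E,O,Z} on symbol x: members go to different blocks, giving {A,E,Z} and {O}.
Split {A,E,Z} by δ(·,y) → {A,E} and {Z}.
Stable partition: {I,P} | {A,E} | {H,N} | {O} | {Z} — 5 equivalence classes.

5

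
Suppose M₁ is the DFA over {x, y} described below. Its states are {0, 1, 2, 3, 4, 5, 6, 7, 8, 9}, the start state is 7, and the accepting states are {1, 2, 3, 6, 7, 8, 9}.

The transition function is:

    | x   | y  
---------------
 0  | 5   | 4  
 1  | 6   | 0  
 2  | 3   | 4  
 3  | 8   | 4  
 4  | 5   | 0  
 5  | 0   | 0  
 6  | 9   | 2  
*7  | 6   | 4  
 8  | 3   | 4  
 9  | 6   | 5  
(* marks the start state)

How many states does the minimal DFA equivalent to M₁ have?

First remove the unreachable states {1}; 9 states remain.
P0 = {2,3,6,7,8,9} | {0,4,5}.
On input y, block {2,3,6,7,8,9} splits into {2,3,7,8,9} and {6}.
Refine {2,3,7,8,9} on symbol x: members go to different blocks, giving {2,3,8} and {7,9}.
Stable partition: {2,3,8} | {0,4,5} | {6} | {7,9} — 4 equivalence classes.

4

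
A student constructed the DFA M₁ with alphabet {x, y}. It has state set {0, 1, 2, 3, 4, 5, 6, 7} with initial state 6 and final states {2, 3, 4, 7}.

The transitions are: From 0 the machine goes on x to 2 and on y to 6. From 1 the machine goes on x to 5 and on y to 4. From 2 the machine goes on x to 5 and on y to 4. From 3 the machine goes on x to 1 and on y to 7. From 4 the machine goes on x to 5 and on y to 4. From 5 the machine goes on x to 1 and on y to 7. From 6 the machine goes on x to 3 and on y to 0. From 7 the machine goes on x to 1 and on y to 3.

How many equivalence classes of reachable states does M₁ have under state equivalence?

3

P0 = {2,3,4,7} | {0,1,5,6}.
Refine {0,1,5,6} on symbol x: members go to different blocks, giving {0,6} and {1,5}.
No further refinement is possible. Final partition (3 blocks): {2,3,4,7} | {0,6} | {1,5}.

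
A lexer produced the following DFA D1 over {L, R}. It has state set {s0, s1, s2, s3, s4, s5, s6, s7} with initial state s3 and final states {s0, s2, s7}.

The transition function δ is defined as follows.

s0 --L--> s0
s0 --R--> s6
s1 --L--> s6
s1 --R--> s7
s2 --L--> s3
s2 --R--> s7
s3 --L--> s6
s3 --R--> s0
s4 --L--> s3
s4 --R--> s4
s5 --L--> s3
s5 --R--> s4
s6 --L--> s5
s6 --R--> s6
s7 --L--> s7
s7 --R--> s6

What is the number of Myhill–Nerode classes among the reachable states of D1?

States {s1,s2,s7} cannot be reached from the start state, so discard them.
Start with accepting vs non-accepting: {s0} | {s3,s4,s5,s6}.
Refine {s3,s4,s5,s6} on symbol R: members go to different blocks, giving {s4,s5,s6} and {s3}.
Refine {s4,s5,s6} on symbol L: members go to different blocks, giving {s4,s5} and {s6}.
No further refinement is possible. Final partition (4 blocks): {s0} | {s4,s5} | {s3} | {s6}.

4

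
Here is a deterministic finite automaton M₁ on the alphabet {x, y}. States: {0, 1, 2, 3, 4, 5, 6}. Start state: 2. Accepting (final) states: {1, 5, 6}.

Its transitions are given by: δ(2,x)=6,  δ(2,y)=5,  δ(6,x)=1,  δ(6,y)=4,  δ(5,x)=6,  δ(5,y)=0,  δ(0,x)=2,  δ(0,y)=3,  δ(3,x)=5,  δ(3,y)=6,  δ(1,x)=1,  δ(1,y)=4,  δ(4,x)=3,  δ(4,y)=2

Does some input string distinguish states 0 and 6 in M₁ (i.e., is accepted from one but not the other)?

Start with accepting vs non-accepting: {1,5,6} | {0,2,3,4}.
On input x, block {0,2,3,4} splits into {0,4} and {2,3}.
No further refinement is possible. Final partition (3 blocks): {1,5,6} | {0,4} | {2,3}.
0 and 6 end up in different blocks, so they are distinguishable. For instance, the string 'ε' is accepted from only 6.

Yes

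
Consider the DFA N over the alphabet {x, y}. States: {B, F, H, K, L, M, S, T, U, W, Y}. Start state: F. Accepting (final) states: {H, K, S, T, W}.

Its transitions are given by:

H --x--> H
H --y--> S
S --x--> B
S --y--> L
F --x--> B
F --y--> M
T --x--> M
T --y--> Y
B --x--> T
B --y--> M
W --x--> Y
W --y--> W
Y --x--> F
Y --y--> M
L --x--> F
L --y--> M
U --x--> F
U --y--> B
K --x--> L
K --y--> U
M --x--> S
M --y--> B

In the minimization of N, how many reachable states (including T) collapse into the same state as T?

First remove the unreachable states {H,K,U,W}; 7 states remain.
P0 = {S,T} | {B,F,L,M,Y}.
Split {B,F,L,M,Y} by δ(·,x) → {F,L,Y} and {B,M}.
Split {F,L,Y} by δ(·,x) → {L,Y} and {F}.
Stable partition: {S,T} | {L,Y} | {B,M} | {F} — 4 equivalence classes.
State T belongs to the block {S,T}, which has 2 states.

2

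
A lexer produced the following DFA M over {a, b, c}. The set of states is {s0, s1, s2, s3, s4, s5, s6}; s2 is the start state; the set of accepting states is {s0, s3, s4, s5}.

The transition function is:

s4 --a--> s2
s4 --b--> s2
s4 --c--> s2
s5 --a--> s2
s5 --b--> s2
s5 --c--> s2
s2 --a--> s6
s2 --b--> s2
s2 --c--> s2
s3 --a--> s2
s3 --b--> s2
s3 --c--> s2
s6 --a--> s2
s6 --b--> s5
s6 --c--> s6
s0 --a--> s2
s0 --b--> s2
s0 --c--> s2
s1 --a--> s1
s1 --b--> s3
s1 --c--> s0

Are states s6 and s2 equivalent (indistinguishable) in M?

States {s0,s1,s3,s4} cannot be reached from the start state, so discard them.
Start with accepting vs non-accepting: {s5} | {s2,s6}.
Refine {s2,s6} on symbol b: members go to different blocks, giving {s2} and {s6}.
No further refinement is possible. Final partition (3 blocks): {s5} | {s2} | {s6}.
s6 and s2 end up in different blocks, so they are distinguishable. For instance, the string 'b' is accepted from only s6.

No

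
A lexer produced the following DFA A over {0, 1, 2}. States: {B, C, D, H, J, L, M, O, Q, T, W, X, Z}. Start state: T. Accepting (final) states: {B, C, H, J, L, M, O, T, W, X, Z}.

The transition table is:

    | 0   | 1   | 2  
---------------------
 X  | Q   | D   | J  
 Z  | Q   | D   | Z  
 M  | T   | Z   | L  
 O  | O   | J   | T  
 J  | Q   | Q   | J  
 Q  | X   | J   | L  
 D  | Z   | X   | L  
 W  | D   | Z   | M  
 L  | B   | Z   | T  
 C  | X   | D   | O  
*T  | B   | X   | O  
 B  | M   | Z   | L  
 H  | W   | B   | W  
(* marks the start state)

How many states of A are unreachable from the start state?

Starting at T and following transitions, the reachable set is {B, D, J, L, M, O, Q, T, X, Z}. That leaves C, H, W unreachable — 3 in total.

3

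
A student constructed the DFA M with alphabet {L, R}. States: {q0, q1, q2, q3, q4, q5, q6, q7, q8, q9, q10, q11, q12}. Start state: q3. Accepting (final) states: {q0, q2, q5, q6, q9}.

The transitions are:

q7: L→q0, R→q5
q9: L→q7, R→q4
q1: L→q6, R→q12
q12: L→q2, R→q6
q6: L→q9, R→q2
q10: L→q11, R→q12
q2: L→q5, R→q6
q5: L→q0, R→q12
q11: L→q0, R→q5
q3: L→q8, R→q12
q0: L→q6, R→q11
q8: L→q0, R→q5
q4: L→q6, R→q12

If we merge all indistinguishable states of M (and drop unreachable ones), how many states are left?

First remove the unreachable states {q1,q10}; 11 states remain.
Initial partition by acceptance: {q0,q2,q5,q6,q9} | {q3,q4,q7,q8,q11,q12}.
Refine {q0,q2,q5,q6,q9} on symbol L: members go to different blocks, giving {q0,q2,q5,q6} and {q9}.
On input L, block {q0,q2,q5,q6} splits into {q0,q2,q5} and {q6}.
Refine {q0,q2,q5} on symbol L: members go to different blocks, giving {q2,q5} and {q0}.
Refine {q2,q5} on symbol L: members go to different blocks, giving {q2} and {q5}.
Split {q3,q4,q7,q8,q11,q12} by δ(·,L) → {q7,q8,q11} and {q3} and {q4} and {q12}.
Stable partition: {q2} | {q7,q8,q11} | {q9} | {q6} | {q0} | {q5} | {q3} | {q4} | {q12} — 9 equivalence classes.

9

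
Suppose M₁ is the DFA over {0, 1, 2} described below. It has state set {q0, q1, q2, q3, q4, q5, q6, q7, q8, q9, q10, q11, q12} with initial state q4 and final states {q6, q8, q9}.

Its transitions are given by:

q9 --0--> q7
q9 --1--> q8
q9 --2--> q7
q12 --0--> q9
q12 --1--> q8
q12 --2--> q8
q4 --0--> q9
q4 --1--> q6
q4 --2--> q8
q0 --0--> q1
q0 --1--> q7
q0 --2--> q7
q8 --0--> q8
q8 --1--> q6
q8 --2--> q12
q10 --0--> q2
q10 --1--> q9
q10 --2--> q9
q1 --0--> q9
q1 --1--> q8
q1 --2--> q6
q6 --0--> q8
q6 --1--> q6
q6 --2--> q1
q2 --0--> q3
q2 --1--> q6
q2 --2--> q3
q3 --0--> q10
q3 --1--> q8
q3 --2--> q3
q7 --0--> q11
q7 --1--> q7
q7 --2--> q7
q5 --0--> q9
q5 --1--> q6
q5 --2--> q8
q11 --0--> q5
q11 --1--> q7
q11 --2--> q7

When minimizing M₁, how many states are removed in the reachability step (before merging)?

4

No path from q4 leads to q0, q2, q3, q10; the other 9 states are all reachable.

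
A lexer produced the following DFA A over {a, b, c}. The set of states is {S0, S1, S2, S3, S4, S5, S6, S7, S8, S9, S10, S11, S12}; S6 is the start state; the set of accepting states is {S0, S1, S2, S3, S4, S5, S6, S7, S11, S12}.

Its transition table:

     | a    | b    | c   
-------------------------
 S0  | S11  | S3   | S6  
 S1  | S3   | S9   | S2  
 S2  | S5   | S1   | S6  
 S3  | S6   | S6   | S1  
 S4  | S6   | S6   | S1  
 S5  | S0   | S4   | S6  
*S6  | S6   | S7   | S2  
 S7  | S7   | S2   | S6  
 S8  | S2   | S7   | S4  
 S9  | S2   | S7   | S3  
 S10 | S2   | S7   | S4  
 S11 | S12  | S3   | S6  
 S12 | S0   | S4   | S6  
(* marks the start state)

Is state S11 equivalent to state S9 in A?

No

First remove the unreachable states {S8,S10}; 11 states remain.
Start with accepting vs non-accepting: {S0,S1,S2,S3,S4,S5,S6,S7,S11,S12} | {S9}.
Split {S0,S1,S2,S3,S4,S5,S6,S7,S11,S12} by δ(·,b) → {S0,S2,S3,S4,S5,S6,S7,S11,S12} and {S1}.
On input b, block {S0,S2,S3,S4,S5,S6,S7,S11,S12} splits into {S0,S3,S4,S5,S6,S7,S11,S12} and {S2}.
On input b, block {S0,S3,S4,S5,S6,S7,S11,S12} splits into {S0,S3,S4,S5,S6,S11,S12} and {S7}.
On input b, block {S0,S3,S4,S5,S6,S11,S12} splits into {S0,S3,S4,S5,S11,S12} and {S6}.
On input a, block {S0,S3,S4,S5,S11,S12} splits into {S0,S5,S11,S12} and {S3,S4}.
No further refinement is possible. Final partition (7 blocks): {S0,S5,S11,S12} | {S9} | {S1} | {S2} | {S7} | {S6} | {S3,S4}.
S11 and S9 end up in different blocks, so they are distinguishable. For instance, the string 'ε' is accepted from only S11.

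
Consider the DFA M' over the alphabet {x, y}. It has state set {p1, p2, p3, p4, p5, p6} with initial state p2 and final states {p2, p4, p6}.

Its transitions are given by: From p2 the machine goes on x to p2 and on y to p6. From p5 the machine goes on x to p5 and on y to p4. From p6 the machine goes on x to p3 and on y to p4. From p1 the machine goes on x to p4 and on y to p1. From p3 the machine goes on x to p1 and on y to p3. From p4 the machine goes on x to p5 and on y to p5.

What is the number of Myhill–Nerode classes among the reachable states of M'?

Every state is reachable, so we keep all 6.
Initial partition by acceptance: {p2,p4,p6} | {p1,p3,p5}.
Refine {p2,p4,p6} on symbol x: members go to different blocks, giving {p4,p6} and {p2}.
Refine {p4,p6} on symbol y: members go to different blocks, giving {p4} and {p6}.
On input x, block {p1,p3,p5} splits into {p3,p5} and {p1}.
Refine {p3,p5} on symbol x: members go to different blocks, giving {p3} and {p5}.
No further refinement is possible. Final partition (6 blocks): {p4} | {p3} | {p2} | {p6} | {p1} | {p5}.

6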